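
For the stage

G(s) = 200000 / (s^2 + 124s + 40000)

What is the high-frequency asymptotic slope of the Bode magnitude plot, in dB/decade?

Each pole contributes −20 dB/decade at high frequency; each zero contributes +20 dB/decade.
Net: 0 zero(s) − 2 pole(s) → -40 dB/decade.

-40 dB/decade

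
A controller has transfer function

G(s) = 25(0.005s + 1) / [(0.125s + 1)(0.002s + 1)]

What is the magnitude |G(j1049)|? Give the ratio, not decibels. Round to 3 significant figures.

0.438

At ω = 1049 rad/s:
zero (1 + j1049·0.005) = 1 + j5.245 → |·| ≈ 5.3395, ∠ ≈ 79.21°
pole (1 + j1049·0.125) = 1 + j131.125 → |·| ≈ 131.13, ∠ ≈ 89.56°
pole (1 + j1049·0.002) = 1 + j2.098 → |·| ≈ 2.3241, ∠ ≈ 64.52°
|G| = 25 · 5.3395 / (131.13 · 2.3241) ≈ 0.43801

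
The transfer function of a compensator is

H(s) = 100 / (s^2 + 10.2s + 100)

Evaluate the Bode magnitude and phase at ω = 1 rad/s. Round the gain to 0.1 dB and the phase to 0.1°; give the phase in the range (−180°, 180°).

At s = jω = j1:
quadratic: (j1)² + 10.2·j1 + 100 = 99 + j10.2 → |·| ≈ 99.524, ∠ ≈ 5.88°
|H| = 100 / 99.524 ≈ 1.0048
Gain = 20 log₁₀(1.0048) ≈ 0.04 dB
∠H = 0.00° − 5.88° = -5.88°

0.0 dB, -5.9°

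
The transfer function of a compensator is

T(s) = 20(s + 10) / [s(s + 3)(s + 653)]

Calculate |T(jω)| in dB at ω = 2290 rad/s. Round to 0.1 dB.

-108.7 dB

At s = jω = j2290:
zero (s+10): 10 + j2290 → |·| = √(10²+2290²) = √5244200 ≈ 2290, ∠ = arctan(2290/10) ≈ 89.75°
pole (s+3): 3 + j2290 → |·| = √(3²+2290²) = √5244109 ≈ 2290, ∠ = arctan(2290/3) ≈ 89.92°
pole (s+653): 653 + j2290 → |·| = √(653²+2290²) = √5670509 ≈ 2381.3, ∠ = arctan(2290/653) ≈ 74.08°
pole at origin: |s| = 2290, ∠ = 90.00° (in denominator)
|T| = 20 · 2290 / 1.2488e+10 ≈ 3.6675e-06
Gain = 20 log₁₀(3.6675e-06) ≈ -108.71 dB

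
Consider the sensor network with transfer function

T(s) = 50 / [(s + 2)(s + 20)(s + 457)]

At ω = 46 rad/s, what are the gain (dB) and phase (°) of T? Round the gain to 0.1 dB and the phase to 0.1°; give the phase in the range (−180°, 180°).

-86.5 dB, -159.8°

At s = jω = j46:
pole (s+2): 2 + j46 → |·| = √(2²+46²) = √2120 ≈ 46.043, ∠ = arctan(46/2) ≈ 87.51°
pole (s+20): 20 + j46 → |·| = √(20²+46²) = √2516 ≈ 50.16, ∠ = arctan(46/20) ≈ 66.50°
pole (s+457): 457 + j46 → |·| = √(457²+46²) = √210965 ≈ 459.31, ∠ = arctan(46/457) ≈ 5.75°
|T| = 50 / 1.0608e+06 ≈ 4.7134e-05
Gain = 20 log₁₀(4.7134e-05) ≈ -86.53 dB
∠T = 0.00° − 159.76° = -159.76°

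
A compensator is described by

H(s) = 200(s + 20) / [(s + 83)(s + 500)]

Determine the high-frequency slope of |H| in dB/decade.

Each pole contributes −20 dB/decade at high frequency; each zero contributes +20 dB/decade.
Net: 1 zero(s) − 2 pole(s) → -20 dB/decade.

-20 dB/decade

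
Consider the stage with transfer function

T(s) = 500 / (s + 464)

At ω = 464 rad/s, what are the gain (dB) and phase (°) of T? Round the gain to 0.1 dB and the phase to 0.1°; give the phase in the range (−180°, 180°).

-2.4 dB, -45.0°

At s = jω = j464:
pole (s+464): 464 + j464 → |·| = √(464²+464²) = √430592 ≈ 656.2, ∠ = arctan(464/464) ≈ 45.00°
|T| = 500 / 656.2 ≈ 0.76196
Gain = 20 log₁₀(0.76196) ≈ -2.36 dB
∠T = 0.00° − 45.00° = -45.00°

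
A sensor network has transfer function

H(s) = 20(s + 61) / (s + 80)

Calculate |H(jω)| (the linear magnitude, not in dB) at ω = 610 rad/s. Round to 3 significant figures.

19.9

At s = jω = j610:
zero (s+61): 61 + j610 → |·| = √(61²+610²) = √375821 ≈ 613.04, ∠ = arctan(610/61) ≈ 84.29°
pole (s+80): 80 + j610 → |·| = √(80²+610²) = √378500 ≈ 615.22, ∠ = arctan(610/80) ≈ 82.53°
|H| = 20 · 613.04 / 615.22 ≈ 19.929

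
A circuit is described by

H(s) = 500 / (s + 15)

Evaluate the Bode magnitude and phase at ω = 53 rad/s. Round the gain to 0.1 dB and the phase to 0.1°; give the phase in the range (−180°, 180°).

At s = jω = j53:
pole (s+15): 15 + j53 → |·| = √(15²+53²) = √3034 ≈ 55.082, ∠ = arctan(53/15) ≈ 74.20°
|H| = 500 / 55.082 ≈ 9.0774
Gain = 20 log₁₀(9.0774) ≈ 19.16 dB
∠H = 0.00° − 74.20° = -74.20°

19.2 dB, -74.2°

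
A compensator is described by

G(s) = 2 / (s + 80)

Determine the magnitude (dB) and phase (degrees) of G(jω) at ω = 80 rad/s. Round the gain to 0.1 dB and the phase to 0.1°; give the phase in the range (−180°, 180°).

-35.1 dB, -45.0°

At s = jω = j80:
pole (s+80): 80 + j80 → |·| = √(80²+80²) = √12800 ≈ 113.14, ∠ = arctan(80/80) ≈ 45.00°
|G| = 2 / 113.14 ≈ 0.017677
Gain = 20 log₁₀(0.017677) ≈ -35.05 dB
∠G = 0.00° − 45.00° = -45.00°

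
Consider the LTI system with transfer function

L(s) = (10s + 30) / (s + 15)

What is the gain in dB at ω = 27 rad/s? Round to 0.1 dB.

Substitute s = j27:
Numerator: 10(j27) + 30 = 30 + j270
Denominator: (j27) + 15 = 15 + j27
|N| = √(30² + 270²) ≈ 271.66, ∠N ≈ 83.66°
|D| = √(15² + 27²) ≈ 30.887, ∠D ≈ 60.95°
|L| = 271.66 / 30.887 ≈ 8.7953
Gain = 20 log₁₀(8.7953) ≈ 18.89 dB

18.9 dB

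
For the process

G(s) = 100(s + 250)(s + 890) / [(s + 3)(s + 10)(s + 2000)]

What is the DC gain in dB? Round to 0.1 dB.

G(0) = 100·250·890 / (3·10·2000) ≈ 370.83
20 log₁₀(370.83) ≈ 51.38 dB

51.4 dB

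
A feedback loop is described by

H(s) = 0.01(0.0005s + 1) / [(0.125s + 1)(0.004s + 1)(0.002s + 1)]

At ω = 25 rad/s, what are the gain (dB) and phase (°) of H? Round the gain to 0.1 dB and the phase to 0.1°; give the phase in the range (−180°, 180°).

-50.4 dB, -80.1°

At ω = 25 rad/s:
zero (1 + j25·0.0005) = 1 + j0.0125 → |·| ≈ 1.0001, ∠ ≈ 0.72°
pole (1 + j25·0.125) = 1 + j3.125 → |·| ≈ 3.2811, ∠ ≈ 72.26°
pole (1 + j25·0.004) = 1 + j0.1 → |·| ≈ 1.005, ∠ ≈ 5.71°
pole (1 + j25·0.002) = 1 + j0.05 → |·| ≈ 1.0012, ∠ ≈ 2.86°
|H| = 0.01 · 1.0001 / (3.2811 · 1.005 · 1.0012) ≈ 0.0030293
Gain = 20 log₁₀(0.0030293) ≈ -50.37 dB
∠H = (0.72°) − (72.26° + 5.71° + 2.86°) = -80.11°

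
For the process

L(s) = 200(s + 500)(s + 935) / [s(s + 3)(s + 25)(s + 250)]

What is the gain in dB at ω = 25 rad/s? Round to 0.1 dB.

At s = jω = j25:
zero (s+500): 500 + j25 → |·| = √(500²+25²) = √250625 ≈ 500.62, ∠ = arctan(25/500) ≈ 2.86°
zero (s+935): 935 + j25 → |·| = √(935²+25²) = √874850 ≈ 935.33, ∠ = arctan(25/935) ≈ 1.53°
pole (s+3): 3 + j25 → |·| = √(3²+25²) = √634 ≈ 25.179, ∠ = arctan(25/3) ≈ 83.16°
pole (s+25): 25 + j25 → |·| = √(25²+25²) = √1250 ≈ 35.355, ∠ = arctan(25/25) ≈ 45.00°
pole (s+250): 250 + j25 → |·| = √(250²+25²) = √63125 ≈ 251.25, ∠ = arctan(25/250) ≈ 5.71°
pole at origin: |s| = 25, ∠ = 90.00° (in denominator)
|L| = 200 · 4.6824e+05 / 5.5916e+06 ≈ 16.748
Gain = 20 log₁₀(16.748) ≈ 24.48 dB

24.5 dB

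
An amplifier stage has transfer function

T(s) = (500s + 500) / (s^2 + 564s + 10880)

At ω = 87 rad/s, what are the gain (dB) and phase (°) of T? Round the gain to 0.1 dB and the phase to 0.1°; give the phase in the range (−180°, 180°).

Substitute s = j87:
Numerator: 500(j87) + 500 = 500 + j43500
Denominator: (j87)^2 + 564(j87) + 10880 = 3311 + j49068
|N| = √(500² + 43500²) ≈ 43503, ∠N ≈ 89.34°
|D| = √(3311² + 49068²) ≈ 49180, ∠D ≈ 86.14°
|T| = 43503 / 49180 ≈ 0.88457
Gain = 20 log₁₀(0.88457) ≈ -1.07 dB
∠T = 89.34° − 86.14° = 3.20°

-1.1 dB, 3.2°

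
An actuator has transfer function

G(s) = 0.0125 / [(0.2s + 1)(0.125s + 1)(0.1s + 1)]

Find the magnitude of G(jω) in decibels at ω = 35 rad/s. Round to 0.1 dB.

At ω = 35 rad/s:
pole (1 + j35·0.2) = 1 + j7 → |·| ≈ 7.0711, ∠ ≈ 81.87°
pole (1 + j35·0.125) = 1 + j4.375 → |·| ≈ 4.4878, ∠ ≈ 77.12°
pole (1 + j35·0.1) = 1 + j3.5 → |·| ≈ 3.6401, ∠ ≈ 74.05°
|G| = 0.0125 · 1 / (7.0711 · 4.4878 · 3.6401) ≈ 0.00010821
Gain = 20 log₁₀(0.00010821) ≈ -79.31 dB

-79.3 dB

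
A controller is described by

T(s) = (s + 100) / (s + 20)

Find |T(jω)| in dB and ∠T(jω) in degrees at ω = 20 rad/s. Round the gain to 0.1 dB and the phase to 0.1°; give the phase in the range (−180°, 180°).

Substitute s = j20:
Numerator: (j20) + 100 = 100 + j20
Denominator: (j20) + 20 = 20 + j20
|N| = √(100² + 20²) ≈ 101.98, ∠N ≈ 11.31°
|D| = √(20² + 20²) ≈ 28.284, ∠D ≈ 45.00°
|T| = 101.98 / 28.284 ≈ 3.6056
Gain = 20 log₁₀(3.6056) ≈ 11.14 dB
∠T = 11.31° − 45.00° = -33.69°

11.1 dB, -33.7°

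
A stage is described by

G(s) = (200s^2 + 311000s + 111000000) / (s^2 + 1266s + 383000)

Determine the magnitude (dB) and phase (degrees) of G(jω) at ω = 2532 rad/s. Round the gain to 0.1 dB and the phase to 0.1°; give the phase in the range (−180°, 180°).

Substitute s = j2532:
Numerator: 200(j2532)^2 + 311000(j2532) + 111000000 = -1171204800 + j787452000
Denominator: (j2532)^2 + 1266(j2532) + 383000 = -6028024 + j3205512
|N| = √(1171204800² + 787452000²) ≈ 1.4113e+09, ∠N ≈ 146.09°
|D| = √(6028024² + 3205512²) ≈ 6.8273e+06, ∠D ≈ 152.00°
|G| = 1.4113e+09 / 6.8273e+06 ≈ 206.71
Gain = 20 log₁₀(206.71) ≈ 46.31 dB
∠G = 146.09° − 152.00° = -5.91°

46.3 dB, -5.9°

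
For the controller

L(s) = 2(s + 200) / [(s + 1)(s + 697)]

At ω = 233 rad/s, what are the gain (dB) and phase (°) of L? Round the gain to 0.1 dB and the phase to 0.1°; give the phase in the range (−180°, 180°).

-48.9 dB, -58.9°

At s = jω = j233:
zero (s+200): 200 + j233 → |·| = √(200²+233²) = √94289 ≈ 307.07, ∠ = arctan(233/200) ≈ 49.36°
pole (s+1): 1 + j233 → |·| = √(1²+233²) = √54290 ≈ 233, ∠ = arctan(233/1) ≈ 89.75°
pole (s+697): 697 + j233 → |·| = √(697²+233²) = √540098 ≈ 734.91, ∠ = arctan(233/697) ≈ 18.48°
|L| = 2 · 307.07 / 1.7123e+05 ≈ 0.0035866
Gain = 20 log₁₀(0.0035866) ≈ -48.91 dB
∠L = 49.36° − 108.23° = -58.87°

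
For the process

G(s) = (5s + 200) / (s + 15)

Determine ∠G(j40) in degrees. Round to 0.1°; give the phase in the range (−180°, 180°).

-24.4°

Substitute s = j40:
Numerator: 5(j40) + 200 = 200 + j200
Denominator: (j40) + 15 = 15 + j40
|N| = √(200² + 200²) ≈ 282.84, ∠N ≈ 45.00°
|D| = √(15² + 40²) ≈ 42.72, ∠D ≈ 69.44°
∠G = 45.00° − 69.44° = -24.44°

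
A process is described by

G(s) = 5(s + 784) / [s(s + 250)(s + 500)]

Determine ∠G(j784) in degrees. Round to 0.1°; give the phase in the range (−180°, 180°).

-174.8°

At s = jω = j784:
zero (s+784): 784 + j784 → |·| = √(784²+784²) = √1229312 ≈ 1108.7, ∠ = arctan(784/784) ≈ 45.00°
pole (s+250): 250 + j784 → |·| = √(250²+784²) = √677156 ≈ 822.89, ∠ = arctan(784/250) ≈ 72.31°
pole (s+500): 500 + j784 → |·| = √(500²+784²) = √864656 ≈ 929.87, ∠ = arctan(784/500) ≈ 57.47°
pole at origin: |s| = 784, ∠ = 90.00° (in denominator)
∠G = 45.00° − 219.78° = -174.78°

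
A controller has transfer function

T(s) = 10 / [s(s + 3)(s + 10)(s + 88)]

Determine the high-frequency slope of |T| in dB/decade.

Each pole contributes −20 dB/decade at high frequency; each zero contributes +20 dB/decade.
Net: 0 zero(s) − 4 pole(s) → -80 dB/decade.

-80 dB/decade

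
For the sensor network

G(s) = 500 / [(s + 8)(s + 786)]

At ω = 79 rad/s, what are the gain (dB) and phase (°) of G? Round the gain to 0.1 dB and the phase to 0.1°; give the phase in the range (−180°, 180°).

At s = jω = j79:
pole (s+8): 8 + j79 → |·| = √(8²+79²) = √6305 ≈ 79.404, ∠ = arctan(79/8) ≈ 84.22°
pole (s+786): 786 + j79 → |·| = √(786²+79²) = √624037 ≈ 789.96, ∠ = arctan(79/786) ≈ 5.74°
|G| = 500 / 62726 ≈ 0.0079712
Gain = 20 log₁₀(0.0079712) ≈ -41.97 dB
∠G = 0.00° − 89.96° = -89.96°

-42.0 dB, -90.0°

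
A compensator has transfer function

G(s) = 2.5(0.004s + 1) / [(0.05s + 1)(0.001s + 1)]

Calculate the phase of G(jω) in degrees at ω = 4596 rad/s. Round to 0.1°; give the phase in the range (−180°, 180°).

At ω = 4596 rad/s:
zero (1 + j4596·0.004) = 1 + j18.384 → |·| ≈ 18.411, ∠ ≈ 86.89°
pole (1 + j4596·0.05) = 1 + j229.8 → |·| ≈ 229.8, ∠ ≈ 89.75°
pole (1 + j4596·0.001) = 1 + j4.596 → |·| ≈ 4.7035, ∠ ≈ 77.72°
∠G = (86.89°) − (89.75° + 77.72°) = -80.58°

-80.6°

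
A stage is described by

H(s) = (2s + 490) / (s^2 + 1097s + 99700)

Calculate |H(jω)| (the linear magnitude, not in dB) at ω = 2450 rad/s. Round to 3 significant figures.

0.000759

Substitute s = j2450:
Numerator: 2(j2450) + 490 = 490 + j4900
Denominator: (j2450)^2 + 1097(j2450) + 99700 = -5902800 + j2687650
|N| = √(490² + 4900²) ≈ 4924.4, ∠N ≈ 84.29°
|D| = √(5902800² + 2687650²) ≈ 6.4859e+06, ∠D ≈ 155.52°
|H| = 4924.4 / 6.4859e+06 ≈ 0.00075925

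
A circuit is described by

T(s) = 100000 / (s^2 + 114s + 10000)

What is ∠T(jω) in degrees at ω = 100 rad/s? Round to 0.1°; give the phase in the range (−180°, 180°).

-90.0°

At s = jω = j100:
quadratic: (j100)² + 114·j100 + 10000 = 0 + j11400 → |·| ≈ 11400, ∠ ≈ 90.00°
∠T = 0.00° − 90.00° = -90.00°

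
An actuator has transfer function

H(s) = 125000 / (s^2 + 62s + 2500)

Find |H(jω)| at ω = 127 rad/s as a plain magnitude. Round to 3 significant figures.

7.94

At s = jω = j127:
quadratic: (j127)² + 62·j127 + 2500 = -13629 + j7874 → |·| ≈ 15740, ∠ ≈ 149.98°
|H| = 125000 / 15740 ≈ 7.9416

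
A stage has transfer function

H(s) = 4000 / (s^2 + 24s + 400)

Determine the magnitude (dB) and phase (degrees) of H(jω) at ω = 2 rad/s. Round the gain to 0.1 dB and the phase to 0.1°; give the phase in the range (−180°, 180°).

At s = jω = j2:
quadratic: (j2)² + 24·j2 + 400 = 396 + j48 → |·| ≈ 398.9, ∠ ≈ 6.91°
|H| = 4000 / 398.9 ≈ 10.028
Gain = 20 log₁₀(10.028) ≈ 20.02 dB
∠H = 0.00° − 6.91° = -6.91°

20.0 dB, -6.9°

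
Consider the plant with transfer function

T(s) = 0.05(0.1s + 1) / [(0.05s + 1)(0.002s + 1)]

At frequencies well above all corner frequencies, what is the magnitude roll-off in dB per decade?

Each pole contributes −20 dB/decade at high frequency; each zero contributes +20 dB/decade.
Net: 1 zero(s) − 2 pole(s) → -20 dB/decade.

-20 dB/decade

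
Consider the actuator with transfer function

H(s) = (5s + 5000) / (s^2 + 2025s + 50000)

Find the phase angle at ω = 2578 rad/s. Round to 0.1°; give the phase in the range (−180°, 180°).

Substitute s = j2578:
Numerator: 5(j2578) + 5000 = 5000 + j12890
Denominator: (j2578)^2 + 2025(j2578) + 50000 = -6596084 + j5220450
|N| = √(5000² + 12890²) ≈ 13826, ∠N ≈ 68.80°
|D| = √(6596084² + 5220450²) ≈ 8.412e+06, ∠D ≈ 141.64°
∠H = 68.80° − 141.64° = -72.84°

-72.8°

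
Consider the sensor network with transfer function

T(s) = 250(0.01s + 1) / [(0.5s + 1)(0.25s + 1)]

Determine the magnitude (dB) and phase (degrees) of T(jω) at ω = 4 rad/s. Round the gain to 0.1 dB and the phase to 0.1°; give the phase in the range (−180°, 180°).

38.0 dB, -106.1°

At ω = 4 rad/s:
zero (1 + j4·0.01) = 1 + j0.04 → |·| ≈ 1.0008, ∠ ≈ 2.29°
pole (1 + j4·0.5) = 1 + j2 → |·| ≈ 2.2361, ∠ ≈ 63.43°
pole (1 + j4·0.25) = 1 + j1 → |·| ≈ 1.4142, ∠ ≈ 45.00°
|T| = 250 · 1.0008 / (2.2361 · 1.4142) ≈ 79.12
Gain = 20 log₁₀(79.12) ≈ 37.97 dB
∠T = (2.29°) − (63.43° + 45.00°) = -106.14°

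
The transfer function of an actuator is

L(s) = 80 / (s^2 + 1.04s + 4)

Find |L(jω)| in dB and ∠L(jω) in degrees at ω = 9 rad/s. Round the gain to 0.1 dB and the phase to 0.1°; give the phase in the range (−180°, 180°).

0.3 dB, -173.1°

At s = jω = j9:
quadratic: (j9)² + 1.04·j9 + 4 = -77 + j9.36 → |·| ≈ 77.567, ∠ ≈ 173.07°
|L| = 80 / 77.567 ≈ 1.0314
Gain = 20 log₁₀(1.0314) ≈ 0.27 dB
∠L = 0.00° − 173.07° = -173.07°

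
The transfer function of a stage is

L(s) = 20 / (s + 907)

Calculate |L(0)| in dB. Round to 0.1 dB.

L(0) = 20 / (907) ≈ 0.022051
20 log₁₀(0.022051) ≈ -33.13 dB

-33.1 dB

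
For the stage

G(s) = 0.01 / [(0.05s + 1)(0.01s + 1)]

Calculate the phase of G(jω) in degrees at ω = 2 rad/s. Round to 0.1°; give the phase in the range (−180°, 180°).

-6.9°

At ω = 2 rad/s:
pole (1 + j2·0.05) = 1 + j0.1 → |·| ≈ 1.005, ∠ ≈ 5.71°
pole (1 + j2·0.01) = 1 + j0.02 → |·| ≈ 1.0002, ∠ ≈ 1.15°
∠G = (0°) − (5.71° + 1.15°) = -6.86°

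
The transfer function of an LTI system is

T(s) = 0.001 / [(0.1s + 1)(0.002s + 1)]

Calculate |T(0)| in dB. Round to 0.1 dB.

-60.0 dB

T(0) = 0.001 · 1 / 1 = 0.001
20 log₁₀(0.001) ≈ -60.00 dB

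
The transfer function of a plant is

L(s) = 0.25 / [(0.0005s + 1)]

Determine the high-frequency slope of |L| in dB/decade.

-20 dB/decade

Each pole contributes −20 dB/decade at high frequency; each zero contributes +20 dB/decade.
Net: 0 zero(s) − 1 pole(s) → -20 dB/decade.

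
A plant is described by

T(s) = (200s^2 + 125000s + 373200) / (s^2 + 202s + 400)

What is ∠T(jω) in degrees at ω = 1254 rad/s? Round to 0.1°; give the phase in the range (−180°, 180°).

-17.4°

Substitute s = j1254:
Numerator: 200(j1254)^2 + 125000(j1254) + 373200 = -314130000 + j156750000
Denominator: (j1254)^2 + 202(j1254) + 400 = -1572116 + j253308
|N| = √(314130000² + 156750000²) ≈ 3.5107e+08, ∠N ≈ 153.48°
|D| = √(1572116² + 253308²) ≈ 1.5924e+06, ∠D ≈ 170.85°
∠T = 153.48° − 170.85° = -17.37°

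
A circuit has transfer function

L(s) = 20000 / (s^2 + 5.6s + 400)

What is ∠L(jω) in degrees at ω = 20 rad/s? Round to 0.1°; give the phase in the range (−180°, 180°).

At s = jω = j20:
quadratic: (j20)² + 5.6·j20 + 400 = 0 + j112 → |·| ≈ 112, ∠ ≈ 90.00°
∠L = 0.00° − 90.00° = -90.00°

-90.0°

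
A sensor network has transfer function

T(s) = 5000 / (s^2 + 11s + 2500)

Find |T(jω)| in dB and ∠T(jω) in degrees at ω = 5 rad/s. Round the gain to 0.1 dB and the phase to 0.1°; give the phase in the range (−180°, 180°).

6.1 dB, -1.3°

At s = jω = j5:
quadratic: (j5)² + 11·j5 + 2500 = 2475 + j55 → |·| ≈ 2475.6, ∠ ≈ 1.27°
|T| = 5000 / 2475.6 ≈ 2.0197
Gain = 20 log₁₀(2.0197) ≈ 6.11 dB
∠T = 0.00° − 1.27° = -1.27°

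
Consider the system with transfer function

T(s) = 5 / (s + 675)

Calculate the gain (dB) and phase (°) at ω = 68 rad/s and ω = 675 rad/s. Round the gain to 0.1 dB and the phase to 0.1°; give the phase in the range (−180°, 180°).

ω = 68: -42.7 dB, -5.8°; ω = 675: -45.6 dB, -45.0°

Substitute s = j68:
Numerator: 5 = 5 + j0
Denominator: (j68) + 675 = 675 + j68
|N| = √(5² + 0²) ≈ 5, ∠N ≈ 0.00°
|D| = √(675² + 68²) ≈ 678.42, ∠D ≈ 5.75°
|T| = 5 / 678.42 ≈ 0.0073701
Gain = 20 log₁₀(0.0073701) ≈ -42.65 dB
∠T = 0.00° − 5.75° = -5.75°

Substitute s = j675:
Numerator: 5 = 5 + j0
Denominator: (j675) + 675 = 675 + j675
|N| = √(5² + 0²) ≈ 5, ∠N ≈ 0.00°
|D| = √(675² + 675²) ≈ 954.59, ∠D ≈ 45.00°
|T| = 5 / 954.59 ≈ 0.0052379
Gain = 20 log₁₀(0.0052379) ≈ -45.62 dB
∠T = 0.00° − 45.00° = -45.00°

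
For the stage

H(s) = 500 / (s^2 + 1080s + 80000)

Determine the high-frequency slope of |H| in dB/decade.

Each pole contributes −20 dB/decade at high frequency; each zero contributes +20 dB/decade.
Net: 0 zero(s) − 2 pole(s) → -40 dB/decade.

-40 dB/decade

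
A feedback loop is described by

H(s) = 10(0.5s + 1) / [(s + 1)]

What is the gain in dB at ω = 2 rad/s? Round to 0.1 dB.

16.0 dB

At ω = 2 rad/s:
zero (1 + j2·0.5) = 1 + j1 → |·| ≈ 1.4142, ∠ ≈ 45.00°
pole (1 + j2·1) = 1 + j2 → |·| ≈ 2.2361, ∠ ≈ 63.43°
|H| = 10 · 1.4142 / (2.2361) ≈ 6.3244
Gain = 20 log₁₀(6.3244) ≈ 16.02 dB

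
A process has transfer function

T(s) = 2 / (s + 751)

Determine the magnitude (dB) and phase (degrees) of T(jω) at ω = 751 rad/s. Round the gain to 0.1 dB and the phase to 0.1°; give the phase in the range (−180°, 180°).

Substitute s = j751:
Numerator: 2 = 2 + j0
Denominator: (j751) + 751 = 751 + j751
|N| = √(2² + 0²) ≈ 2, ∠N ≈ 0.00°
|D| = √(751² + 751²) ≈ 1062.1, ∠D ≈ 45.00°
|T| = 2 / 1062.1 ≈ 0.0018831
Gain = 20 log₁₀(0.0018831) ≈ -54.50 dB
∠T = 0.00° − 45.00° = -45.00°

-54.5 dB, -45.0°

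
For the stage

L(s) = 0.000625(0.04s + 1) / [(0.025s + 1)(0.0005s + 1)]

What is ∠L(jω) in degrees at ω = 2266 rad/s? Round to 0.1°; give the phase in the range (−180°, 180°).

At ω = 2266 rad/s:
zero (1 + j2266·0.04) = 1 + j90.64 → |·| ≈ 90.646, ∠ ≈ 89.37°
pole (1 + j2266·0.025) = 1 + j56.65 → |·| ≈ 56.659, ∠ ≈ 88.99°
pole (1 + j2266·0.0005) = 1 + j1.133 → |·| ≈ 1.5112, ∠ ≈ 48.57°
∠L = (89.37°) − (88.99° + 48.57°) = -48.19°

-48.2°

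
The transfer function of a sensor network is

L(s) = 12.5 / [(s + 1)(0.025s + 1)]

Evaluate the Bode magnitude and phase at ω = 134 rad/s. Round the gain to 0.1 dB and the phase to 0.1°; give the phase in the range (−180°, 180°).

-31.5 dB, -163.0°

At ω = 134 rad/s:
pole (1 + j134·1) = 1 + j134 → |·| ≈ 134, ∠ ≈ 89.57°
pole (1 + j134·0.025) = 1 + j3.35 → |·| ≈ 3.4961, ∠ ≈ 73.38°
|L| = 12.5 · 1 / (134 · 3.4961) ≈ 0.026682
Gain = 20 log₁₀(0.026682) ≈ -31.48 dB
∠L = (0°) − (89.57° + 73.38°) = -162.95°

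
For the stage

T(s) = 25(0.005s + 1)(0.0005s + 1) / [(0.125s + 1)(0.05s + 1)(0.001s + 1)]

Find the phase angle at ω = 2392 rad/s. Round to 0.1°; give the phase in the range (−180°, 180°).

-111.3°

At ω = 2392 rad/s:
zero (1 + j2392·0.005) = 1 + j11.96 → |·| ≈ 12.002, ∠ ≈ 85.22°
zero (1 + j2392·0.0005) = 1 + j1.196 → |·| ≈ 1.559, ∠ ≈ 50.10°
pole (1 + j2392·0.125) = 1 + j299 → |·| ≈ 299, ∠ ≈ 89.81°
pole (1 + j2392·0.05) = 1 + j119.6 → |·| ≈ 119.6, ∠ ≈ 89.52°
pole (1 + j2392·0.001) = 1 + j2.392 → |·| ≈ 2.5926, ∠ ≈ 67.31°
∠T = (85.22° + 50.10°) − (89.81° + 89.52° + 67.31°) = -111.32°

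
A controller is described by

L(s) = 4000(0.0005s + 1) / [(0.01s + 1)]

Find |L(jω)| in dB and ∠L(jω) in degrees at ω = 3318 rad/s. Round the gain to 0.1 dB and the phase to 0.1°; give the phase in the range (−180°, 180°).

47.4 dB, -29.4°

At ω = 3318 rad/s:
zero (1 + j3318·0.0005) = 1 + j1.659 → |·| ≈ 1.9371, ∠ ≈ 58.92°
pole (1 + j3318·0.01) = 1 + j33.18 → |·| ≈ 33.195, ∠ ≈ 88.27°
|L| = 4000 · 1.9371 / (33.195) ≈ 233.42
Gain = 20 log₁₀(233.42) ≈ 47.36 dB
∠L = (58.92°) − (88.27°) = -29.35°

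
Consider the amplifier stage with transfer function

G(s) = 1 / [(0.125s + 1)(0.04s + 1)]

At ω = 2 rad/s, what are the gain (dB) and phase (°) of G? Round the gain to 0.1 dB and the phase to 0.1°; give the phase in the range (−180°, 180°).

At ω = 2 rad/s:
pole (1 + j2·0.125) = 1 + j0.25 → |·| ≈ 1.0308, ∠ ≈ 14.04°
pole (1 + j2·0.04) = 1 + j0.08 → |·| ≈ 1.0032, ∠ ≈ 4.57°
|G| = 1 · 1 / (1.0308 · 1.0032) ≈ 0.96703
Gain = 20 log₁₀(0.96703) ≈ -0.29 dB
∠G = (0°) − (14.04° + 4.57°) = -18.61°

-0.3 dB, -18.6°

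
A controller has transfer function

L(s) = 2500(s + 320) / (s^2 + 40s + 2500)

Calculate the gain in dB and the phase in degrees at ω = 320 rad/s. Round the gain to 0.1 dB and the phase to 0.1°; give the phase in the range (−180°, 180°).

At s = jω = j320:
zero (s+320): 320 + j320 → |·| = √(320²+320²) = √204800 ≈ 452.55, ∠ = arctan(320/320) ≈ 45.00°
quadratic: (j320)² + 40·j320 + 2500 = -99900 + j12800 → |·| ≈ 1.0072e+05, ∠ ≈ 172.70°
|L| = 2500 · 452.55 / 1.0072e+05 ≈ 11.233
Gain = 20 log₁₀(11.233) ≈ 21.01 dB
∠L = 45.00° − 172.70° = -127.70°

21.0 dB, -127.7°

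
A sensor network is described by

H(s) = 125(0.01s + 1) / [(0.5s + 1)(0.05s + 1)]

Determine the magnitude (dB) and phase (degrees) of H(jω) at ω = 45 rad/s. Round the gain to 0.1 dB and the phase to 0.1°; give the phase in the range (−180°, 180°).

At ω = 45 rad/s:
zero (1 + j45·0.01) = 1 + j0.45 → |·| ≈ 1.0966, ∠ ≈ 24.23°
pole (1 + j45·0.5) = 1 + j22.5 → |·| ≈ 22.522, ∠ ≈ 87.46°
pole (1 + j45·0.05) = 1 + j2.25 → |·| ≈ 2.4622, ∠ ≈ 66.04°
|H| = 125 · 1.0966 / (22.522 · 2.4622) ≈ 2.4719
Gain = 20 log₁₀(2.4719) ≈ 7.86 dB
∠H = (24.23°) − (87.46° + 66.04°) = -129.27°

7.9 dB, -129.3°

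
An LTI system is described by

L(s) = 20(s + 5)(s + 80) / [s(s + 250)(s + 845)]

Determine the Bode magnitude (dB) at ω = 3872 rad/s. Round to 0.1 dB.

-46.0 dB

At s = jω = j3872:
zero (s+5): 5 + j3872 → |·| = √(5²+3872²) = √14992409 ≈ 3872, ∠ = arctan(3872/5) ≈ 89.93°
zero (s+80): 80 + j3872 → |·| = √(80²+3872²) = √14998784 ≈ 3872.8, ∠ = arctan(3872/80) ≈ 88.82°
pole (s+250): 250 + j3872 → |·| = √(250²+3872²) = √15054884 ≈ 3880.1, ∠ = arctan(3872/250) ≈ 86.31°
pole (s+845): 845 + j3872 → |·| = √(845²+3872²) = √15706409 ≈ 3963.1, ∠ = arctan(3872/845) ≈ 77.69°
pole at origin: |s| = 3872, ∠ = 90.00° (in denominator)
|L| = 20 · 1.4995e+07 / 5.9541e+10 ≈ 0.0050369
Gain = 20 log₁₀(0.0050369) ≈ -45.96 dB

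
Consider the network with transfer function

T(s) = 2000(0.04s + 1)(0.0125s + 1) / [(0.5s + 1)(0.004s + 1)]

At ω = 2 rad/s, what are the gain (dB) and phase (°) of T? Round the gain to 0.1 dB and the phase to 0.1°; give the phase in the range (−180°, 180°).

At ω = 2 rad/s:
zero (1 + j2·0.04) = 1 + j0.08 → |·| ≈ 1.0032, ∠ ≈ 4.57°
zero (1 + j2·0.0125) = 1 + j0.025 → |·| ≈ 1.0003, ∠ ≈ 1.43°
pole (1 + j2·0.5) = 1 + j1 → |·| ≈ 1.4142, ∠ ≈ 45.00°
pole (1 + j2·0.004) = 1 + j0.008 → |·| ≈ 1, ∠ ≈ 0.46°
|T| = 2000 · 1.0032 · 1.0003 / (1.4142 · 1) ≈ 1419.2
Gain = 20 log₁₀(1419.2) ≈ 63.04 dB
∠T = (4.57° + 1.43°) − (45.00° + 0.46°) = -39.46°

63.0 dB, -39.5°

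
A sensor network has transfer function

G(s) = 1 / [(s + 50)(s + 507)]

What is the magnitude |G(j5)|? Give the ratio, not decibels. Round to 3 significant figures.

3.93e-05

At s = jω = j5:
pole (s+50): 50 + j5 → |·| = √(50²+5²) = √2525 ≈ 50.249, ∠ = arctan(5/50) ≈ 5.71°
pole (s+507): 507 + j5 → |·| = √(507²+5²) = √257074 ≈ 507.02, ∠ = arctan(5/507) ≈ 0.57°
|G| = 1 / 25477 ≈ 3.9251e-05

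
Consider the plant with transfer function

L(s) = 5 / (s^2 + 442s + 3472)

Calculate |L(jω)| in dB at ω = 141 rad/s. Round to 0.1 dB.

-82.2 dB

Substitute s = j141:
Numerator: 5 = 5 + j0
Denominator: (j141)^2 + 442(j141) + 3472 = -16409 + j62322
|N| = √(5² + 0²) ≈ 5, ∠N ≈ 0.00°
|D| = √(16409² + 62322²) ≈ 64446, ∠D ≈ 104.75°
|L| = 5 / 64446 ≈ 7.7584e-05
Gain = 20 log₁₀(7.7584e-05) ≈ -82.20 dB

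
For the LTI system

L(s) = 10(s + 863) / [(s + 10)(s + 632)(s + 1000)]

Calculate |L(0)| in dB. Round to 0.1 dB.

L(0) = 10·863 / (10·632·1000) ≈ 0.0013655
20 log₁₀(0.0013655) ≈ -57.29 dB

-57.3 dB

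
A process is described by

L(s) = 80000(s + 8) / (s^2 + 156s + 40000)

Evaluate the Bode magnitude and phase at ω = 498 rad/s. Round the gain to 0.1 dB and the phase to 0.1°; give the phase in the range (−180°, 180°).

45.1 dB, -70.4°

At s = jω = j498:
zero (s+8): 8 + j498 → |·| = √(8²+498²) = √248068 ≈ 498.06, ∠ = arctan(498/8) ≈ 89.08°
quadratic: (j498)² + 156·j498 + 40000 = -208004 + j77688 → |·| ≈ 2.2204e+05, ∠ ≈ 159.52°
|L| = 80000 · 498.06 / 2.2204e+05 ≈ 179.45
Gain = 20 log₁₀(179.45) ≈ 45.08 dB
∠L = 89.08° − 159.52° = -70.44°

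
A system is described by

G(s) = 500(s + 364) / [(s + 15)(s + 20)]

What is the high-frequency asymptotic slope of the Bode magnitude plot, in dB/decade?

-20 dB/decade

Each pole contributes −20 dB/decade at high frequency; each zero contributes +20 dB/decade.
Net: 1 zero(s) − 2 pole(s) → -20 dB/decade.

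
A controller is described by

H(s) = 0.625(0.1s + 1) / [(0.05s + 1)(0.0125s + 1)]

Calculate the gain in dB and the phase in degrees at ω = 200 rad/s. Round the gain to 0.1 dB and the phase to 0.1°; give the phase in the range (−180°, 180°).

-6.7 dB, -65.4°

At ω = 200 rad/s:
zero (1 + j200·0.1) = 1 + j20 → |·| ≈ 20.025, ∠ ≈ 87.14°
pole (1 + j200·0.05) = 1 + j10 → |·| ≈ 10.05, ∠ ≈ 84.29°
pole (1 + j200·0.0125) = 1 + j2.5 → |·| ≈ 2.6926, ∠ ≈ 68.20°
|H| = 0.625 · 20.025 / (10.05 · 2.6926) ≈ 0.4625
Gain = 20 log₁₀(0.4625) ≈ -6.70 dB
∠H = (87.14°) − (84.29° + 68.20°) = -65.35°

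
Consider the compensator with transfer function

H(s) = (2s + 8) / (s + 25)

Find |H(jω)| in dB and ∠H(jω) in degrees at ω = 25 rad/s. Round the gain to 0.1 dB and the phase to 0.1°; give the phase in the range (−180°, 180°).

Substitute s = j25:
Numerator: 2(j25) + 8 = 8 + j50
Denominator: (j25) + 25 = 25 + j25
|N| = √(8² + 50²) ≈ 50.636, ∠N ≈ 80.91°
|D| = √(25² + 25²) ≈ 35.355, ∠D ≈ 45.00°
|H| = 50.636 / 35.355 ≈ 1.4322
Gain = 20 log₁₀(1.4322) ≈ 3.12 dB
∠H = 80.91° − 45.00° = 35.91°

3.1 dB, 35.9°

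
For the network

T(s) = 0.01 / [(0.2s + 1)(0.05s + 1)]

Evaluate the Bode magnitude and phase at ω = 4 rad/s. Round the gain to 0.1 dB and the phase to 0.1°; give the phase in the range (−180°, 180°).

At ω = 4 rad/s:
pole (1 + j4·0.2) = 1 + j0.8 → |·| ≈ 1.2806, ∠ ≈ 38.66°
pole (1 + j4·0.05) = 1 + j0.2 → |·| ≈ 1.0198, ∠ ≈ 11.31°
|T| = 0.01 · 1 / (1.2806 · 1.0198) ≈ 0.0076572
Gain = 20 log₁₀(0.0076572) ≈ -42.32 dB
∠T = (0°) − (38.66° + 11.31°) = -49.97°

-42.3 dB, -50.0°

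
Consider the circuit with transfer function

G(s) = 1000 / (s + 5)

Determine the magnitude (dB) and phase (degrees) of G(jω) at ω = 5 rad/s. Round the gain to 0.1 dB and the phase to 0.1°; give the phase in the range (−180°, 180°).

43.0 dB, -45.0°

At s = jω = j5:
pole (s+5): 5 + j5 → |·| = √(5²+5²) = √50 ≈ 7.0711, ∠ = arctan(5/5) ≈ 45.00°
|G| = 1000 / 7.0711 ≈ 141.42
Gain = 20 log₁₀(141.42) ≈ 43.01 dB
∠G = 0.00° − 45.00° = -45.00°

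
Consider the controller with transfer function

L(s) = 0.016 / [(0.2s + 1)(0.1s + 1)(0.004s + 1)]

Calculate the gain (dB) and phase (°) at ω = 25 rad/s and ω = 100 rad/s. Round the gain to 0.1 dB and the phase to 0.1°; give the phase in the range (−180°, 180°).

ω = 25: -58.7 dB, -152.6°; ω = 100: -82.6 dB, 166.8°

At ω = 25 rad/s:
pole (1 + j25·0.2) = 1 + j5 → |·| ≈ 5.099, ∠ ≈ 78.69°
pole (1 + j25·0.1) = 1 + j2.5 → |·| ≈ 2.6926, ∠ ≈ 68.20°
pole (1 + j25·0.004) = 1 + j0.1 → |·| ≈ 1.005, ∠ ≈ 5.71°
|L| = 0.016 · 1 / (5.099 · 2.6926 · 1.005) ≈ 0.0011596
Gain = 20 log₁₀(0.0011596) ≈ -58.71 dB
∠L = (0°) − (78.69° + 68.20° + 5.71°) = -152.60°

At ω = 100 rad/s:
pole (1 + j100·0.2) = 1 + j20 → |·| ≈ 20.025, ∠ ≈ 87.14°
pole (1 + j100·0.1) = 1 + j10 → |·| ≈ 10.05, ∠ ≈ 84.29°
pole (1 + j100·0.004) = 1 + j0.4 → |·| ≈ 1.077, ∠ ≈ 21.80°
|L| = 0.016 · 1 / (20.025 · 10.05 · 1.077) ≈ 7.3819e-05
Gain = 20 log₁₀(7.3819e-05) ≈ -82.64 dB
∠L = (0°) − (87.14° + 84.29° + 21.80°) = -193.23° ≡ 166.77° (principal value)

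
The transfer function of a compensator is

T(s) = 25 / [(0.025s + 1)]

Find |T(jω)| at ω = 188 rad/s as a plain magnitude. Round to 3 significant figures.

5.20

At ω = 188 rad/s:
pole (1 + j188·0.025) = 1 + j4.7 → |·| ≈ 4.8052, ∠ ≈ 77.99°
|T| = 25 · 1 / (4.8052) ≈ 5.2027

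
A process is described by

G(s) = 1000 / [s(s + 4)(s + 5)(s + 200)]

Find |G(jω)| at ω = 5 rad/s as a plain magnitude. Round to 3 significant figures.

At s = jω = j5:
pole (s+4): 4 + j5 → |·| = √(4²+5²) = √41 ≈ 6.4031, ∠ = arctan(5/4) ≈ 51.34°
pole (s+5): 5 + j5 → |·| = √(5²+5²) = √50 ≈ 7.0711, ∠ = arctan(5/5) ≈ 45.00°
pole (s+200): 200 + j5 → |·| = √(200²+5²) = √40025 ≈ 200.06, ∠ = arctan(5/200) ≈ 1.43°
pole at origin: |s| = 5, ∠ = 90.00° (in denominator)
|G| = 1000 / 45291 ≈ 0.022079

0.0221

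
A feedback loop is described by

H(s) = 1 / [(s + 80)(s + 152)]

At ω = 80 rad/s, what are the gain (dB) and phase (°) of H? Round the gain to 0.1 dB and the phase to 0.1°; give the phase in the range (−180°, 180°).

At s = jω = j80:
pole (s+80): 80 + j80 → |·| = √(80²+80²) = √12800 ≈ 113.14, ∠ = arctan(80/80) ≈ 45.00°
pole (s+152): 152 + j80 → |·| = √(152²+80²) = √29504 ≈ 171.77, ∠ = arctan(80/152) ≈ 27.76°
|H| = 1 / 19434 ≈ 5.1456e-05
Gain = 20 log₁₀(5.1456e-05) ≈ -85.77 dB
∠H = 0.00° − 72.76° = -72.76°

-85.8 dB, -72.8°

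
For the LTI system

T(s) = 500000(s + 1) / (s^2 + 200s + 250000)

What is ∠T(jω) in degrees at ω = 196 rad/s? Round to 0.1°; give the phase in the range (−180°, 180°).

At s = jω = j196:
zero (s+1): 1 + j196 → |·| = √(1²+196²) = √38417 ≈ 196, ∠ = arctan(196/1) ≈ 89.71°
quadratic: (j196)² + 200·j196 + 250000 = 211584 + j39200 → |·| ≈ 2.1518e+05, ∠ ≈ 10.50°
∠T = 89.71° − 10.50° = 79.21°

79.2°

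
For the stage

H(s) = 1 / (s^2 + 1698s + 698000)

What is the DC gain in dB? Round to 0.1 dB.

H(0) = 1 / 698000 ≈ 1.4327e-06
20 log₁₀(1.4327e-06) ≈ -116.88 dB

-116.9 dB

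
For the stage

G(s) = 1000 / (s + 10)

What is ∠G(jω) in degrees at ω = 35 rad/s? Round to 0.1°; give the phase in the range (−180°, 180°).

Substitute s = j35:
Numerator: 1000 = 1000 + j0
Denominator: (j35) + 10 = 10 + j35
|N| = √(1000² + 0²) ≈ 1000, ∠N ≈ 0.00°
|D| = √(10² + 35²) ≈ 36.401, ∠D ≈ 74.05°
∠G = 0.00° − 74.05° = -74.05°

-74.1°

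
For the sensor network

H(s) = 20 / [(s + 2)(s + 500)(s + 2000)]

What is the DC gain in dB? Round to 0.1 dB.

-100.0 dB

H(0) = 20 / (2·500·2000) = 1e-05
20 log₁₀(1e-05) ≈ -100.00 dB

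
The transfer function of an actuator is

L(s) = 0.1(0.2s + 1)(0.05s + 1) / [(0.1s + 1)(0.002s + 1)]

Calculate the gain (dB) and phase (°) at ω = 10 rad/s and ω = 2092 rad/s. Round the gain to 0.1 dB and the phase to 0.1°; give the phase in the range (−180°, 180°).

At ω = 10 rad/s:
zero (1 + j10·0.2) = 1 + j2 → |·| ≈ 2.2361, ∠ ≈ 63.43°
zero (1 + j10·0.05) = 1 + j0.5 → |·| ≈ 1.118, ∠ ≈ 26.57°
pole (1 + j10·0.1) = 1 + j1 → |·| ≈ 1.4142, ∠ ≈ 45.00°
pole (1 + j10·0.002) = 1 + j0.02 → |·| ≈ 1.0002, ∠ ≈ 1.15°
|L| = 0.1 · 2.2361 · 1.118 / (1.4142 · 1.0002) ≈ 0.17674
Gain = 20 log₁₀(0.17674) ≈ -15.05 dB
∠L = (63.43° + 26.57°) − (45.00° + 1.15°) = 43.85°

At ω = 2092 rad/s:
zero (1 + j2092·0.2) = 1 + j418.4 → |·| ≈ 418.4, ∠ ≈ 89.86°
zero (1 + j2092·0.05) = 1 + j104.6 → |·| ≈ 104.6, ∠ ≈ 89.45°
pole (1 + j2092·0.1) = 1 + j209.2 → |·| ≈ 209.2, ∠ ≈ 89.73°
pole (1 + j2092·0.002) = 1 + j4.184 → |·| ≈ 4.3018, ∠ ≈ 76.56°
|L| = 0.1 · 418.4 · 104.6 / (209.2 · 4.3018) ≈ 4.8631
Gain = 20 log₁₀(4.8631) ≈ 13.74 dB
∠L = (89.86° + 89.45°) − (89.73° + 76.56°) = 13.02°

ω = 10: -15.1 dB, 43.9°; ω = 2092: 13.7 dB, 13.0°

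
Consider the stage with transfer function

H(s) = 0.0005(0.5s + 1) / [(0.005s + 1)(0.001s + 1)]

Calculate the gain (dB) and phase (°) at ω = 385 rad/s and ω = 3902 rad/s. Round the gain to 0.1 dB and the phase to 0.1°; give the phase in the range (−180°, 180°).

At ω = 385 rad/s:
zero (1 + j385·0.5) = 1 + j192.5 → |·| ≈ 192.5, ∠ ≈ 89.70°
pole (1 + j385·0.005) = 1 + j1.925 → |·| ≈ 2.1692, ∠ ≈ 62.55°
pole (1 + j385·0.001) = 1 + j0.385 → |·| ≈ 1.0716, ∠ ≈ 21.06°
|H| = 0.0005 · 192.5 / (2.1692 · 1.0716) ≈ 0.041406
Gain = 20 log₁₀(0.041406) ≈ -27.66 dB
∠H = (89.70°) − (62.55° + 21.06°) = 6.09°

At ω = 3902 rad/s:
zero (1 + j3902·0.5) = 1 + j1951 → |·| ≈ 1951, ∠ ≈ 89.97°
pole (1 + j3902·0.005) = 1 + j19.51 → |·| ≈ 19.536, ∠ ≈ 87.07°
pole (1 + j3902·0.001) = 1 + j3.902 → |·| ≈ 4.0281, ∠ ≈ 75.63°
|H| = 0.0005 · 1951 / (19.536 · 4.0281) ≈ 0.012396
Gain = 20 log₁₀(0.012396) ≈ -38.13 dB
∠H = (89.97°) − (87.07° + 75.63°) = -72.73°

ω = 385: -27.7 dB, 6.1°; ω = 3902: -38.1 dB, -72.7°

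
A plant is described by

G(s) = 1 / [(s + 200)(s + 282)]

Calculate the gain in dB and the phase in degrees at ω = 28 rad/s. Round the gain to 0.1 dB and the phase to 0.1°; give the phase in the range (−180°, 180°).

-95.2 dB, -13.6°

At s = jω = j28:
pole (s+200): 200 + j28 → |·| = √(200²+28²) = √40784 ≈ 201.95, ∠ = arctan(28/200) ≈ 7.97°
pole (s+282): 282 + j28 → |·| = √(282²+28²) = √80308 ≈ 283.39, ∠ = arctan(28/282) ≈ 5.67°
|G| = 1 / 57231 ≈ 1.7473e-05
Gain = 20 log₁₀(1.7473e-05) ≈ -95.15 dB
∠G = 0.00° − 13.64° = -13.64°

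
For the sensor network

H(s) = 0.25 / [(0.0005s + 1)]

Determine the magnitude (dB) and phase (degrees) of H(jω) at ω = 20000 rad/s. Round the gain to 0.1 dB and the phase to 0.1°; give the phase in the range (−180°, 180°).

-32.1 dB, -84.3°

At ω = 20000 rad/s:
pole (1 + j20000·0.0005) = 1 + j10 → |·| ≈ 10.05, ∠ ≈ 84.29°
|H| = 0.25 · 1 / (10.05) ≈ 0.024876
Gain = 20 log₁₀(0.024876) ≈ -32.08 dB
∠H = (0°) − (84.29°) = -84.29°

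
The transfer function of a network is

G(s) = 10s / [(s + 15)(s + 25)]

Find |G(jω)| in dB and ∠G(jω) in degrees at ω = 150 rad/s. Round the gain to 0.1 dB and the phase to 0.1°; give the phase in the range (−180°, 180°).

At s = jω = j150:
zero at origin: s = j150 → |·| = 150, ∠ = 90.00°
pole (s+15): 15 + j150 → |·| = √(15²+150²) = √22725 ≈ 150.75, ∠ = arctan(150/15) ≈ 84.29°
pole (s+25): 25 + j150 → |·| = √(25²+150²) = √23125 ≈ 152.07, ∠ = arctan(150/25) ≈ 80.54°
|G| = 10 · 150 / 22925 ≈ 0.065431
Gain = 20 log₁₀(0.065431) ≈ -23.68 dB
∠G = 90.00° − 164.83° = -74.83°

-23.7 dB, -74.8°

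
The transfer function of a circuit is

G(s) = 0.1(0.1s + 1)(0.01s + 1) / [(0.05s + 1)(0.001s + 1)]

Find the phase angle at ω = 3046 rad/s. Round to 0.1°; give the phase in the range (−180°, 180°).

At ω = 3046 rad/s:
zero (1 + j3046·0.1) = 1 + j304.6 → |·| ≈ 304.6, ∠ ≈ 89.81°
zero (1 + j3046·0.01) = 1 + j30.46 → |·| ≈ 30.476, ∠ ≈ 88.12°
pole (1 + j3046·0.05) = 1 + j152.3 → |·| ≈ 152.3, ∠ ≈ 89.62°
pole (1 + j3046·0.001) = 1 + j3.046 → |·| ≈ 3.206, ∠ ≈ 71.83°
∠G = (89.81° + 88.12°) − (89.62° + 71.83°) = 16.48°

16.5°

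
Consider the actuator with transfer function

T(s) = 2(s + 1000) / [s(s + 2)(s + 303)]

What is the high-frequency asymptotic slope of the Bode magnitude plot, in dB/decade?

-40 dB/decade

Each pole contributes −20 dB/decade at high frequency; each zero contributes +20 dB/decade.
Net: 1 zero(s) − 3 pole(s) → -40 dB/decade.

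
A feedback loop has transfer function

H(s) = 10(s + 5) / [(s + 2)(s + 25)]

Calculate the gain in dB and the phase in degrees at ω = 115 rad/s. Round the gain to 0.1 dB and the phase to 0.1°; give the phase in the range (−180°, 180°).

At s = jω = j115:
zero (s+5): 5 + j115 → |·| = √(5²+115²) = √13250 ≈ 115.11, ∠ = arctan(115/5) ≈ 87.51°
pole (s+2): 2 + j115 → |·| = √(2²+115²) = √13229 ≈ 115.02, ∠ = arctan(115/2) ≈ 89.00°
pole (s+25): 25 + j115 → |·| = √(25²+115²) = √13850 ≈ 117.69, ∠ = arctan(115/25) ≈ 77.74°
|H| = 10 · 115.11 / 13537 ≈ 0.085034
Gain = 20 log₁₀(0.085034) ≈ -21.41 dB
∠H = 87.51° − 166.74° = -79.23°

-21.4 dB, -79.2°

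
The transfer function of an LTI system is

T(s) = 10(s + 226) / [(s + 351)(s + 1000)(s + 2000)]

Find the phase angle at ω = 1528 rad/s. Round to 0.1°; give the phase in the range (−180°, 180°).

At s = jω = j1528:
zero (s+226): 226 + j1528 → |·| = √(226²+1528²) = √2385860 ≈ 1544.6, ∠ = arctan(1528/226) ≈ 81.59°
pole (s+351): 351 + j1528 → |·| = √(351²+1528²) = √2457985 ≈ 1567.8, ∠ = arctan(1528/351) ≈ 77.06°
pole (s+1000): 1000 + j1528 → |·| = √(1000²+1528²) = √3334784 ≈ 1826.1, ∠ = arctan(1528/1000) ≈ 56.80°
pole (s+2000): 2000 + j1528 → |·| = √(2000²+1528²) = √6334784 ≈ 2516.9, ∠ = arctan(1528/2000) ≈ 37.38°
∠T = 81.59° − 171.24° = -89.65°

-89.7°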